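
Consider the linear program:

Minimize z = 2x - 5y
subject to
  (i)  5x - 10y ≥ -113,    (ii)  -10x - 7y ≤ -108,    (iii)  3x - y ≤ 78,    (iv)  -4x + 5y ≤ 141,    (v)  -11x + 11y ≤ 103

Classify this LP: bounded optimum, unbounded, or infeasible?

Corner points and z = 2x - 5y:
  (893/25, 729/25) → z = -1859/25
  (213/55, 728/55) → z = -3214/55
  (654/31, -456/31) → z = 3588/31
  (467/187, 2218/187) → z = -10156/187
The feasible region has finitely many vertices and no improving ray; the minimum is -1859/25 at (893/25, 729/25).

bounded optimum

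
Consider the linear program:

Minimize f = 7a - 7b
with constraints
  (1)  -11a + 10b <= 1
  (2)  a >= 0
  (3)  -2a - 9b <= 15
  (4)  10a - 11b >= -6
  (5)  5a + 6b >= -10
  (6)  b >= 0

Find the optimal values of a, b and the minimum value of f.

a = 7/3, b = 8/3, minimum f = -7/3

Extreme points and f = 7a - 7b:
  (0, 1/10) → f = -7/10
  (7/3, 8/3) → f = -7/3
  (0, 0) → f = 0
The feasible region is unbounded (it extends along (11, 10), (1, 0)), but f strictly increases along every unbounded feasible direction, so there is no improving ray and the minimum is attained at a vertex.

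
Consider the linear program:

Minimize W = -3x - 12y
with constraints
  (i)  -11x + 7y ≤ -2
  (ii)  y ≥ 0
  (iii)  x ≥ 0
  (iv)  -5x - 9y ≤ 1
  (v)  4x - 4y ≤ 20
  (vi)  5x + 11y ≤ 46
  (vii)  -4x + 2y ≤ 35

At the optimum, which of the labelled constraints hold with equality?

Extreme points and W = -3x - 12y:
  (2/11, 0) → W = -6/11
  (86/39, 124/39) → W = -582/13
  (5, 0) → W = -15
  (101/16, 21/16) → W = -555/16

The minimum is at (86/39, 124/39). Substituting into each constraint, equality holds for (i) and (vi); the remaining constraints have slack.

(i) and (vi)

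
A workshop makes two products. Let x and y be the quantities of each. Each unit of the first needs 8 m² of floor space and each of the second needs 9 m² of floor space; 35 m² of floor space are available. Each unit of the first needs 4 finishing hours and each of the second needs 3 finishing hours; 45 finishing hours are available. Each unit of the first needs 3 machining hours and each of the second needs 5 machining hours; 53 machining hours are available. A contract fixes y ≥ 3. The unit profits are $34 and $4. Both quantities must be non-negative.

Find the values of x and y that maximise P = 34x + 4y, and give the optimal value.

Corner points and P = 34x + 4y:
  (0, 35/9) → P = 140/9
  (0, 3) → P = 12
  (1, 3) → P = 46

At the optimal vertex, 8x + 9y = 35 and y = 3.
Solving simultaneously gives x = 1, y = 3.

x = 1, y = 3, maximum P = 46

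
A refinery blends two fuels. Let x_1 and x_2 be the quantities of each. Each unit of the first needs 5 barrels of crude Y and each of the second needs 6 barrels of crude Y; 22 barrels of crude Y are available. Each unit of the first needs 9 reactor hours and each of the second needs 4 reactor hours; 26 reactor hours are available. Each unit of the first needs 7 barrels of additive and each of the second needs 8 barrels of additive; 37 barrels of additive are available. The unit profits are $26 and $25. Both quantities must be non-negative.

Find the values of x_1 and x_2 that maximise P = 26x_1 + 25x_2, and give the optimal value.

Extreme points and P = 26x_1 + 25x_2:
  (0, 0) → P = 0
  (0, 11/3) → P = 275/3
  (26/9, 0) → P = 676/9
  (2, 2) → P = 102

x_1 = 2, x_2 = 2, maximum P = 102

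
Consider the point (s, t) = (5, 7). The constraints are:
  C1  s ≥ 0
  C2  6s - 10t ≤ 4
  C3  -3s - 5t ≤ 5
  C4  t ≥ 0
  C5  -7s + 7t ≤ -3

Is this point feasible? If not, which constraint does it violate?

not feasible — violates C5

Constraint C5: -7s + 7t = 14, which is not ≤ -3. All other constraints are satisfied.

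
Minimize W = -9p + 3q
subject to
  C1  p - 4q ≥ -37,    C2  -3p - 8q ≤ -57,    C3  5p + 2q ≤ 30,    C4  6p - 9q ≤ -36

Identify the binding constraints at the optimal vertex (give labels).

Feasible corners and W = -9p + 3q:
  (-17/5, 42/5) → W = 279/5
  (23/11, 215/22) → W = 21/2
  (3, 6) → W = -9
  (66/19, 120/19) → W = -234/19

The minimum is at (66/19, 120/19). Substituting into each constraint, equality holds for C3 and C4; the remaining constraints have slack.

C3 and C4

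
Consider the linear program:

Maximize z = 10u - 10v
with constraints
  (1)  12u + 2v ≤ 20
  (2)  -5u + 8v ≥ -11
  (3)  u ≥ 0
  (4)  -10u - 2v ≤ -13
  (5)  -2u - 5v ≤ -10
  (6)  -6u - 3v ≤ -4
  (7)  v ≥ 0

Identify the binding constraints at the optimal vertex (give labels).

Feasible corners and z = 10u - 10v:
  (0, 10) → z = -100
  (10/7, 10/7) → z = 0
  (0, 13/2) → z = -65
  (45/46, 37/23) → z = -145/23

The maximum is at (10/7, 10/7). Substituting into each constraint, equality holds for (1) and (5); the remaining constraints have slack.

(1) and (5)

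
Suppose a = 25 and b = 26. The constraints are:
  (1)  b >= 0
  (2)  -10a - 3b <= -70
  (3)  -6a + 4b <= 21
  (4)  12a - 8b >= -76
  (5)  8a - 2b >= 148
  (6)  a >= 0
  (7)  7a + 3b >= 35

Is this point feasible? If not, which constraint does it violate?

(1): 26 ≥ 0 ✓
(2): -328 ≤ -70 ✓
(3): -46 ≤ 21 ✓
(4): 92 ≥ -76 ✓
(5): 148 ≥ 148 ✓
(6): 25 ≥ 0 ✓
(7): 253 ≥ 35 ✓

feasible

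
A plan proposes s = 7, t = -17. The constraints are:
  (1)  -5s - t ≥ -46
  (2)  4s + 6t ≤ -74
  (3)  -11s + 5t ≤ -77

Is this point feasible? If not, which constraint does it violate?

(1): -18 ≥ -46 ✓
(2): -74 ≤ -74 ✓
(3): -162 ≤ -77 ✓

feasible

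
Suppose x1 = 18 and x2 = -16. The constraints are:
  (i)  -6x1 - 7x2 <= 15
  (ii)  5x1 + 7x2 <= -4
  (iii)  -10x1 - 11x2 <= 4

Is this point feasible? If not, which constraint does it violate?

feasible

(i): 4 ≤ 15 ✓
(ii): -22 ≤ -4 ✓
(iii): -4 ≤ 4 ✓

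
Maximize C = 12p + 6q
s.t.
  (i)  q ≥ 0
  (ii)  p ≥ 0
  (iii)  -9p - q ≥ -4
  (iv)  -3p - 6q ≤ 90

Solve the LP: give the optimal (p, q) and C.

p = 0, q = 4, maximum C = 24

The optimum lies where p = 0 and -9p - q = -4.
Solving simultaneously gives p = 0, q = 4.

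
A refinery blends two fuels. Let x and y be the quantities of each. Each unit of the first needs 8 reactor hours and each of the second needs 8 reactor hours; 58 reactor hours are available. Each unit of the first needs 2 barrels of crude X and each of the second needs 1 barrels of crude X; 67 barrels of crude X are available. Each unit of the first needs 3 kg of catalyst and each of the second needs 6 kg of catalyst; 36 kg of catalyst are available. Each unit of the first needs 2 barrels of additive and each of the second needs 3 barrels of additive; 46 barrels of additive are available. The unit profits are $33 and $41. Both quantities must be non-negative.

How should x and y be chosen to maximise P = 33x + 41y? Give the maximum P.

x = 5/2, y = 19/4, maximum P = 1109/4

Corner points and P = 33x + 41y:
  (0, 0) → P = 0
  (0, 6) → P = 246
  (29/4, 0) → P = 957/4
  (5/2, 19/4) → P = 1109/4

The binding constraints are 8x + 8y = 58 and 3x + 6y = 36.
Solving simultaneously gives x = 5/2, y = 19/4.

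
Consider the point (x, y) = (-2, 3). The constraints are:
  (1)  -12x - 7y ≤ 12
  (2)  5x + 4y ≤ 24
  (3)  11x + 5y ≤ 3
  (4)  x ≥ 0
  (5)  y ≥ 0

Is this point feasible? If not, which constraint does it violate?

not feasible — violates (4)

Constraint (4): x = -2, which is not ≥ 0. All other constraints are satisfied.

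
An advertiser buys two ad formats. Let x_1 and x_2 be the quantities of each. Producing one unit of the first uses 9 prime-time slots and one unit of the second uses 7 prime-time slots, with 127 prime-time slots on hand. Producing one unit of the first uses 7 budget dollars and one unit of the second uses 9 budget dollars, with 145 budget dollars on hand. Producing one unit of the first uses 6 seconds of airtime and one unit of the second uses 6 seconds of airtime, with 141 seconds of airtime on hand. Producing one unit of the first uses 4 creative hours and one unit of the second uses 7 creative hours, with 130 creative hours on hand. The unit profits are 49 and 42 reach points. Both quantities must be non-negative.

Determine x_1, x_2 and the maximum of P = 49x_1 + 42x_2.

x_1 = 4, x_2 = 13, maximum P = 742

Corner points and P = 49x_1 + 42x_2:
  (0, 0) → P = 0
  (0, 145/9) → P = 2030/3
  (127/9, 0) → P = 6223/9
  (4, 13) → P = 742

The binding constraints are 9x_1 + 7x_2 = 127 and 7x_1 + 9x_2 = 145.
Solving simultaneously gives x_1 = 4, x_2 = 13.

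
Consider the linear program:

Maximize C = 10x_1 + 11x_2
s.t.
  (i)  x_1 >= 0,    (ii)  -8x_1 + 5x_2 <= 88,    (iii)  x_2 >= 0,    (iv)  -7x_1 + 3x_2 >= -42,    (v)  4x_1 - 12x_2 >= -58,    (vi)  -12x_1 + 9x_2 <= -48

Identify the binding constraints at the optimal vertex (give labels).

Feasible corners and C = 10x_1 + 11x_2:
  (6, 0) → C = 60
  (4, 0) → C = 40
  (26/3, 56/9) → C = 1396/9

The maximum is at (26/3, 56/9). Substituting into each constraint, equality holds for (iv) and (vi); the remaining constraints have slack.

(iv) and (vi)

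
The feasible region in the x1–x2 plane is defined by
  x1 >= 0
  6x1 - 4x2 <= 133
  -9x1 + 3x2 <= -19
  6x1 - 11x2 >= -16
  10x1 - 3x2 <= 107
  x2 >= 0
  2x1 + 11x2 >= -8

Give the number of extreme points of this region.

4

Intersecting each pair of boundary lines and keeping only the points that satisfy every inequality leaves:
  (257/81, 86/27)
  (19/9, 0)
  (1225/92, 401/46)
  (107/10, 0)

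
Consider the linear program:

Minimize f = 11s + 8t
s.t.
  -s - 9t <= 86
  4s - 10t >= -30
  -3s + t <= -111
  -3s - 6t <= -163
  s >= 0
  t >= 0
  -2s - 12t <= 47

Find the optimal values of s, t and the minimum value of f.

Extreme points and f = 11s + 8t:
  (570/13, 267/13) → f = 8406/13
  (829/21, 52/7) → f = 1481/3
  (163/3, 0) → f = 1793/3
The feasible region is unbounded (it extends along (5, 2), (1, 0)), but f strictly increases along every unbounded feasible direction, so there is no improving ray and the minimum is attained at a vertex.

The binding constraints are -3s + t = -111 and -3s - 6t = -163.
Solving simultaneously gives s = 829/21, t = 52/7.

s = 829/21, t = 52/7, minimum f = 1481/3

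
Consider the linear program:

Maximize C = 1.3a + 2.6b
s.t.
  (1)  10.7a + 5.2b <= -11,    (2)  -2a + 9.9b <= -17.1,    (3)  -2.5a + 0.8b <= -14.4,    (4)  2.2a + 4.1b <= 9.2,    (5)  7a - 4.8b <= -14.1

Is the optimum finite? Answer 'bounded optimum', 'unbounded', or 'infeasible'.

infeasible

The boundaries 10.7a + 5.2b = -11 and -2.5a + 0.8b = -14.4 meet at (236/77, -1297/154), but that point violates 7a - 4.8b ≤ -14.1. Every candidate vertex is excluded by some other constraint, so the feasible region is empty.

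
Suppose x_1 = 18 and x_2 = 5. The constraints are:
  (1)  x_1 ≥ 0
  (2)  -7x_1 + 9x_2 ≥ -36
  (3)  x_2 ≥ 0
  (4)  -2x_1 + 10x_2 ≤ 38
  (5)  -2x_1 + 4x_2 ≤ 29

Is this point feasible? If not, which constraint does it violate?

not feasible — violates (2)

Constraint (2): -7x_1 + 9x_2 = -81, which is not ≥ -36. All other constraints are satisfied.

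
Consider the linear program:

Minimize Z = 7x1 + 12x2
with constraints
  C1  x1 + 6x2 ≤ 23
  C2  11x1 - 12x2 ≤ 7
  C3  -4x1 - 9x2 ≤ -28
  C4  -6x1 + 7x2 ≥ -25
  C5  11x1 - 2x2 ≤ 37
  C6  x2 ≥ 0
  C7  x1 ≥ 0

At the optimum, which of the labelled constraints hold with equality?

Corner points and Z = 7x1 + 12x2:
  (67/17, 54/17) → Z = 1117/17
  (0, 23/6) → Z = 46
  (19/7, 40/21) → Z = 293/7
  (43/11, 3) → Z = 697/11
  (0, 28/9) → Z = 112/3

The minimum is at (0, 28/9). Substituting into each constraint, equality holds for C3 and C7; the remaining constraints have slack.

C3 and C7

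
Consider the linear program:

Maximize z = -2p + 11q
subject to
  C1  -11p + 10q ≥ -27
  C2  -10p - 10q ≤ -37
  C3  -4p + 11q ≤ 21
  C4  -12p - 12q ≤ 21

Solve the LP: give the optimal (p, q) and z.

Corner points and z = -2p + 11q:
  (64/21, 137/210) → z = 227/210
  (169/27, 113/27) → z = 905/27
  (197/150, 179/75) → z = 1772/75

The binding constraints are -11p + 10q = -27 and -4p + 11q = 21.
Solving simultaneously gives p = 169/27, q = 113/27.

p = 169/27, q = 113/27, maximum z = 905/27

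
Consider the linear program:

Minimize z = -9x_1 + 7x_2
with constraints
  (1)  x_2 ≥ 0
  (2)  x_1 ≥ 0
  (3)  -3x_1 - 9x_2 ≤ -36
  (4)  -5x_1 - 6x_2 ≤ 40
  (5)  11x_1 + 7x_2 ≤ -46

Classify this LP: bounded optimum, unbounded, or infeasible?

infeasible

The boundaries x_2 = 0 and -3x_1 - 9x_2 = -36 meet at (12, 0), but that point violates 11x_1 + 7x_2 ≤ -46. Every candidate vertex is excluded by some other constraint, so the feasible region is empty.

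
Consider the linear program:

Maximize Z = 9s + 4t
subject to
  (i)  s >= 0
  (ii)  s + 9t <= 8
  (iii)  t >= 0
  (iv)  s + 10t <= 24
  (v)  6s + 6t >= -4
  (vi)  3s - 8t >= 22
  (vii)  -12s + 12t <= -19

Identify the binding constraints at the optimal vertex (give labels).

(ii) and (iii)

Feasible corners and Z = 9s + 4t:
  (8, 0) → Z = 72
  (262/35, 2/35) → Z = 338/5
  (22/3, 0) → Z = 66

The maximum is at (8, 0). Substituting into each constraint, equality holds for (ii) and (iii); the remaining constraints have slack.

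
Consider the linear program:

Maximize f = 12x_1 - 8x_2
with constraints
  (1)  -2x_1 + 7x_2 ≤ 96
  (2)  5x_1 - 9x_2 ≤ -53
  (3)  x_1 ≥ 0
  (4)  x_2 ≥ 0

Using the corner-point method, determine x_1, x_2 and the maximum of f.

x_1 = 29, x_2 = 22, maximum f = 172

At the optimal vertex, -2x_1 + 7x_2 = 96 and 5x_1 - 9x_2 = -53.
Solving simultaneously gives x_1 = 29, x_2 = 22.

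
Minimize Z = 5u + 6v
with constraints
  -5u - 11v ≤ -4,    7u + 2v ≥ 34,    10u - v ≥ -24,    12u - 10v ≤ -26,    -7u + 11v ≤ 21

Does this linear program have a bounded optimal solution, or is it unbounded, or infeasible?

infeasible

The boundaries -5u - 11v = -4 and 7u + 2v = 34 meet at (366/67, -142/67), but that point violates 12u - 10v ≤ -26. Every candidate vertex is excluded by some other constraint, so the feasible region is empty.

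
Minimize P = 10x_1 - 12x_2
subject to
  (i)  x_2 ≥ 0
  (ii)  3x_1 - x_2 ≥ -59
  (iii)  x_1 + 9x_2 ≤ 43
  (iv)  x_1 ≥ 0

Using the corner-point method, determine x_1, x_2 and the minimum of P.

Vertices and P = 10x_1 - 12x_2:
  (43, 0) → P = 430
  (0, 0) → P = 0
  (0, 43/9) → P = -172/3

At the optimal vertex, x_1 + 9x_2 = 43 and x_1 = 0.
Solving simultaneously gives x_1 = 0, x_2 = 43/9.

x_1 = 0, x_2 = 43/9, minimum P = -172/3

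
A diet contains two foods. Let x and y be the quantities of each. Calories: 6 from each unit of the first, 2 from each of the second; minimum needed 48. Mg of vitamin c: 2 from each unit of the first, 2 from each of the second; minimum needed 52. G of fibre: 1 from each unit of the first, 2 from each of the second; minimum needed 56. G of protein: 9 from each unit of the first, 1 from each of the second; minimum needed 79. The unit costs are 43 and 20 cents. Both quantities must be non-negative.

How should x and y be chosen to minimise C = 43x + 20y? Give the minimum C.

x = 6, y = 25, minimum C = 758

Corner points and C = 43x + 20y:
  (0, 79) → C = 1580
  (56, 0) → C = 2408
  (6, 25) → C = 758
The feasible region is unbounded (it extends along (0, 1), (1, 0)), but C strictly increases along every unbounded feasible direction, so there is no improving ray and the minimum is attained at a vertex.

At the optimal vertex, x + 2y = 56 and 9x + y = 79.
Solving simultaneously gives x = 6, y = 25.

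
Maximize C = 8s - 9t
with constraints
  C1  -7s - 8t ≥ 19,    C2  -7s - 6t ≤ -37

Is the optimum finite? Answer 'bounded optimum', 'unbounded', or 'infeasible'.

unbounded

From the feasible point (205/7, -28), moving in the direction (8, -7) keeps every constraint satisfied while C increases without bound.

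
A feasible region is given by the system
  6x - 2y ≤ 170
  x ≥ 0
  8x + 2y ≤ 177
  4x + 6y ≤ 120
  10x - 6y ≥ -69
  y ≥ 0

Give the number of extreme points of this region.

5

Of the 15 pairwise boundary intersections, those satisfying every inequality are:
  (0, 23/2)
  (0, 0)
  (411/20, 63/10)
  (177/8, 0)
  (51/14, 123/7)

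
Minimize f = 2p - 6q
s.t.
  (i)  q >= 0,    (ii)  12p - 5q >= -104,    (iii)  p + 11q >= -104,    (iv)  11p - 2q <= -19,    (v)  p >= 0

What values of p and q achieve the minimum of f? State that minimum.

p = 113/31, q = 916/31, minimum f = -170

The binding constraints are 12p - 5q = -104 and 11p - 2q = -19.
Solving simultaneously gives p = 113/31, q = 916/31.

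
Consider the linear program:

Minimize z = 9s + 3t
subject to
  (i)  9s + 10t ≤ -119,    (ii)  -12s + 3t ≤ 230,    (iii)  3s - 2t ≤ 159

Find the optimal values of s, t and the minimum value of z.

s = -937/15, t = -866/5, minimum z = -5409/5

Corner points and z = 9s + 3t:
  (-2657/147, 214/49) → z = -1047/7
  (169/6, -149/4) → z = 567/4
  (-937/15, -866/5) → z = -5409/5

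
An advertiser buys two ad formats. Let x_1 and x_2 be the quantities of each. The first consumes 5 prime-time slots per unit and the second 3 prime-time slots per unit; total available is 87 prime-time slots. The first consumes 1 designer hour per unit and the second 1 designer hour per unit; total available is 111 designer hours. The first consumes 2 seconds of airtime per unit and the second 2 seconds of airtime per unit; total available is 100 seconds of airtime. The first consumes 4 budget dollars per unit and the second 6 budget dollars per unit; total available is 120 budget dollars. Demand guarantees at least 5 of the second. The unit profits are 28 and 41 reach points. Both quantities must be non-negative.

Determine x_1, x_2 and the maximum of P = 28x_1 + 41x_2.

x_1 = 9, x_2 = 14, maximum P = 826

Corner points and P = 28x_1 + 41x_2:
  (0, 20) → P = 820
  (0, 5) → P = 205
  (9, 14) → P = 826
  (72/5, 5) → P = 3041/5

The binding constraints are 5x_1 + 3x_2 = 87 and 4x_1 + 6x_2 = 120.
Solving simultaneously gives x_1 = 9, x_2 = 14.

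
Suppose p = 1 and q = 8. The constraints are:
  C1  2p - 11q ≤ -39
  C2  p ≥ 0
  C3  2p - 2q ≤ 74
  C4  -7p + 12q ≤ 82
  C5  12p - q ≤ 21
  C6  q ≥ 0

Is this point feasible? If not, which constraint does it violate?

not feasible — violates C4

Constraint C4: -7p + 12q = 89, which is not ≤ 82. All other constraints are satisfied.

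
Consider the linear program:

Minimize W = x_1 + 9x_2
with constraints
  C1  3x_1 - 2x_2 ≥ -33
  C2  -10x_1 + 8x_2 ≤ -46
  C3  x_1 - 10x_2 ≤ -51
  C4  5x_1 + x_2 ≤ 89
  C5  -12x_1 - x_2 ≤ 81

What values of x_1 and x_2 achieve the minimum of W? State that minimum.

x_1 = 217/23, x_2 = 139/23, minimum W = 1468/23

Corner points and W = x_1 + 9x_2:
  (217/23, 139/23) → W = 1468/23
  (379/25, 66/5) → W = 3349/25
  (839/51, 344/51) → W = 3935/51

The binding constraints are -10x_1 + 8x_2 = -46 and x_1 - 10x_2 = -51.
Solving simultaneously gives x_1 = 217/23, x_2 = 139/23.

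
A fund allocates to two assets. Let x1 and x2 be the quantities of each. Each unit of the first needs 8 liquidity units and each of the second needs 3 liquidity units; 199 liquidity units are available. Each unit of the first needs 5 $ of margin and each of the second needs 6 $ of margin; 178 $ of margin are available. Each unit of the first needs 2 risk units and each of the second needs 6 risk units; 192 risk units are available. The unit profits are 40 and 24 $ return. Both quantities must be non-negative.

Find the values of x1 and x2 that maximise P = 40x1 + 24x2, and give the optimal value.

x1 = 20, x2 = 13, maximum P = 1112

Vertices and P = 40x1 + 24x2:
  (0, 0) → P = 0
  (0, 89/3) → P = 712
  (199/8, 0) → P = 995
  (20, 13) → P = 1112

At the optimal vertex, 8x1 + 3x2 = 199 and 5x1 + 6x2 = 178.
Solving simultaneously gives x1 = 20, x2 = 13.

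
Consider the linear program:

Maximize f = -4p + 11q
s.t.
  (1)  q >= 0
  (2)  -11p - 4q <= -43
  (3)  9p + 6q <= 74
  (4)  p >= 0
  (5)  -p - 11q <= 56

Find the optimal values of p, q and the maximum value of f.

p = 0, q = 37/3, maximum f = 407/3

The optimum lies where 9p + 6q = 74 and p = 0.
Solving simultaneously gives p = 0, q = 37/3.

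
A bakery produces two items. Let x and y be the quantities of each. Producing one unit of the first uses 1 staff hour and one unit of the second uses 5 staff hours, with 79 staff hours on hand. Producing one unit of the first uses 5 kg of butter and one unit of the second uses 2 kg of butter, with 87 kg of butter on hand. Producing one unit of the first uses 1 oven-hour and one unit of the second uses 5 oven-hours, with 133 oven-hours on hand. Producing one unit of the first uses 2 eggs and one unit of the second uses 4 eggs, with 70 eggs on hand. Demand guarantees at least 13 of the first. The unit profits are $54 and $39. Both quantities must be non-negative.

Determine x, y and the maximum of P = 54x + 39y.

x = 13, y = 11, maximum P = 1131

Vertices and P = 54x + 39y:
  (87/5, 0) → P = 4698/5
  (13, 0) → P = 702
  (13, 11) → P = 1131

The binding constraints are 5x + 2y = 87 and 2x + 4y = 70.
Solving simultaneously gives x = 13, y = 11.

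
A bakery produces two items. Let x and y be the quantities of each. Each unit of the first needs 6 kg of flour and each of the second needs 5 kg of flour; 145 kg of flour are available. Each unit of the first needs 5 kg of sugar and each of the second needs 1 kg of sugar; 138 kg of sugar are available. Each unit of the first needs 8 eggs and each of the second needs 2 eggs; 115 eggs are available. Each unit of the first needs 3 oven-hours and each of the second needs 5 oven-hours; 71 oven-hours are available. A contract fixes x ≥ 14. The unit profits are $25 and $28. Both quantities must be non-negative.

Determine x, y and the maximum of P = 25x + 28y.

x = 14, y = 3/2, maximum P = 392

Corner points and P = 25x + 28y:
  (115/8, 0) → P = 2875/8
  (14, 0) → P = 350
  (14, 3/2) → P = 392

At the optimal vertex, 8x + 2y = 115 and x = 14.
Solving simultaneously gives x = 14, y = 3/2.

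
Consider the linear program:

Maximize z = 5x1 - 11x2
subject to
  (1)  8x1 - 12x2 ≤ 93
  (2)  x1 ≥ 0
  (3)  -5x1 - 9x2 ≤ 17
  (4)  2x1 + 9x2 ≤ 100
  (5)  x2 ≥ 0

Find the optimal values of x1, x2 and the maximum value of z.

x1 = 93/8, x2 = 0, maximum z = 465/8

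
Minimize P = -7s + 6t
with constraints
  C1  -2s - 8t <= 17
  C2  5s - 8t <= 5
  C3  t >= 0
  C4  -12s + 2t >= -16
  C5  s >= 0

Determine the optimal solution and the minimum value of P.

s = 59/43, t = 10/43, minimum P = -353/43

The feasible region is unbounded (it extends along (0, 1), (1, 6)), but P strictly increases along every unbounded feasible direction, so there is no improving ray and the minimum is attained at a vertex.

The optimum lies where 5s - 8t = 5 and -12s + 2t = -16.
Solving simultaneously gives s = 59/43, t = 10/43.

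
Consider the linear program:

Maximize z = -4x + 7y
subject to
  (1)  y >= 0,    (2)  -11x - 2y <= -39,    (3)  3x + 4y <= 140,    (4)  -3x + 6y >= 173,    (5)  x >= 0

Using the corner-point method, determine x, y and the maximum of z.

x = 0, y = 35, maximum z = 245

Vertices and z = -4x + 7y:
  (74/15, 313/10) → z = 5981/30
  (0, 35) → z = 245
  (0, 173/6) → z = 1211/6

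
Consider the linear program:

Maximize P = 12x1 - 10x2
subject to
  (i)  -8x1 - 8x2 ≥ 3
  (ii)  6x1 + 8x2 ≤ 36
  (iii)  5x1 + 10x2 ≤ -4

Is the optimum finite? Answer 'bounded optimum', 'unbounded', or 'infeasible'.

From the feasible point (1/20, -17/40), moving in the direction (8, -8) keeps every constraint satisfied while P increases without bound.

unbounded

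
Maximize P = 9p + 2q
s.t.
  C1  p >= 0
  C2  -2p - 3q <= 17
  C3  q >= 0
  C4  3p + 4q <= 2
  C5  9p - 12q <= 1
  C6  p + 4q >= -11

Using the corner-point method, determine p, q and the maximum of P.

Extreme points and P = 9p + 2q:
  (0, 0) → P = 0
  (0, 1/2) → P = 1
  (1/9, 0) → P = 1
  (7/18, 5/24) → P = 47/12

p = 7/18, q = 5/24, maximum P = 47/12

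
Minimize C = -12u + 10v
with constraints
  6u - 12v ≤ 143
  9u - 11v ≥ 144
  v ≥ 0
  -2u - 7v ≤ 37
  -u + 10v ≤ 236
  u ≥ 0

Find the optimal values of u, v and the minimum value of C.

u = 2131/24, v = 1559/48, minimum C = -17777/24

Vertices and C = -12u + 10v:
  (143/6, 0) → C = -286
  (2131/24, 1559/48) → C = -17777/24
  (16, 0) → C = -192
  (4036/79, 2268/79) → C = -25752/79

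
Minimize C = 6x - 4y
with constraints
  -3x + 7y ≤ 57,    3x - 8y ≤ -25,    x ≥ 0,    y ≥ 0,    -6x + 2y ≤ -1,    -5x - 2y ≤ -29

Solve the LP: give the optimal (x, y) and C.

Feasible corners and C = 6x - 4y:
  (121/36, 115/12) → C = -109/6
  (91/23, 106/23) → C = 122/23
  (30/11, 169/22) → C = -158/11
The feasible region is unbounded (it extends along (7, 3), (8, 3)), but C strictly increases along every unbounded feasible direction, so there is no improving ray and the minimum is attained at a vertex.

x = 121/36, y = 115/12, minimum C = -109/6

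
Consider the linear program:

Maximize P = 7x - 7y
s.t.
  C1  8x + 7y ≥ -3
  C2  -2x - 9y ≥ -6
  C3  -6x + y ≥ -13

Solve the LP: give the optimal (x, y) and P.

Corner points and P = 7x - 7y:
  (-69/58, 27/29) → P = -861/58
  (44/25, -61/25) → P = 147/5
  (123/56, 5/28) → P = 113/8

The binding constraints are 8x + 7y = -3 and -6x + y = -13.
Solving simultaneously gives x = 44/25, y = -61/25.

x = 44/25, y = -61/25, maximum P = 147/5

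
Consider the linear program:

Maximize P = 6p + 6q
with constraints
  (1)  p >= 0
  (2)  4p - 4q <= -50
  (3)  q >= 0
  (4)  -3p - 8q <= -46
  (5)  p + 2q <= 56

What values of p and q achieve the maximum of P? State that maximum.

Vertices and P = 6p + 6q:
  (0, 25/2) → P = 75
  (0, 28) → P = 168
  (31/3, 137/6) → P = 199

The optimum lies where 4p - 4q = -50 and p + 2q = 56.
Solving simultaneously gives p = 31/3, q = 137/6.

p = 31/3, q = 137/6, maximum P = 199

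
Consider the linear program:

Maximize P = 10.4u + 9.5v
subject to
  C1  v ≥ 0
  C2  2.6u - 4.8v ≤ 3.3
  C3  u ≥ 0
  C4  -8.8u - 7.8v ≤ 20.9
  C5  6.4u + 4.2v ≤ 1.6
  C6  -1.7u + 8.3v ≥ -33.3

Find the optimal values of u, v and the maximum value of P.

u = 0, v = 8/21, maximum P = 76/21

Feasible corners and P = 10.4u + 9.5v:
  (0, 0) → P = 0
  (1/4, 0) → P = 13/5
  (0, 8/21) → P = 76/21

The binding constraints are u = 0 and 6.4u + 4.2v = 1.6.
Solving simultaneously gives u = 0, v = 8/21.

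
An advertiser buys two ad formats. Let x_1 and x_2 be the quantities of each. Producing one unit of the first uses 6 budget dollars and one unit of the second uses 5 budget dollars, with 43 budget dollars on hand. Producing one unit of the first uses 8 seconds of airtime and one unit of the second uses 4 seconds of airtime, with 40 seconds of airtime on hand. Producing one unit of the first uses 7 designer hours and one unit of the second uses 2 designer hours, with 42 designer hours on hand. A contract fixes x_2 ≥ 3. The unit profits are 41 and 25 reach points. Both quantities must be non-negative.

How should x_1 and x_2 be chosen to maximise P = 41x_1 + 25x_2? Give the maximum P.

x_1 = 7/4, x_2 = 13/2, maximum P = 937/4

Extreme points and P = 41x_1 + 25x_2:
  (0, 43/5) → P = 215
  (0, 3) → P = 75
  (7/4, 13/2) → P = 937/4
  (7/2, 3) → P = 437/2

The optimum lies where 6x_1 + 5x_2 = 43 and 8x_1 + 4x_2 = 40.
Solving simultaneously gives x_1 = 7/4, x_2 = 13/2.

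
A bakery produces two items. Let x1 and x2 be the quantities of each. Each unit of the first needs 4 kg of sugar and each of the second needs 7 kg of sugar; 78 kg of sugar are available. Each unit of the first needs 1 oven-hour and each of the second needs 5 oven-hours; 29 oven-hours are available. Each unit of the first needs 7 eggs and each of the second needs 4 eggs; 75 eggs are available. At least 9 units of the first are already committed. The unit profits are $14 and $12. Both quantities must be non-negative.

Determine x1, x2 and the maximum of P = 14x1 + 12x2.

x1 = 9, x2 = 3, maximum P = 162

Feasible corners and P = 14x1 + 12x2:
  (75/7, 0) → P = 150
  (9, 0) → P = 126
  (9, 3) → P = 162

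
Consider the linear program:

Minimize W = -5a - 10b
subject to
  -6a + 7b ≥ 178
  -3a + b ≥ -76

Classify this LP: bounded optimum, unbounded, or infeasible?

From the feasible point (142/3, 66), moving in the direction (1, 3) keeps every constraint satisfied while W decreases without bound.

unbounded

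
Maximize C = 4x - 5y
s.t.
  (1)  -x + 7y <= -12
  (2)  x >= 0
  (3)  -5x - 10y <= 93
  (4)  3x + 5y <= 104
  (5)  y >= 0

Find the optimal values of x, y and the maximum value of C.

The optimum lies where 3x + 5y = 104 and y = 0.
Solving simultaneously gives x = 104/3, y = 0.

x = 104/3, y = 0, maximum C = 416/3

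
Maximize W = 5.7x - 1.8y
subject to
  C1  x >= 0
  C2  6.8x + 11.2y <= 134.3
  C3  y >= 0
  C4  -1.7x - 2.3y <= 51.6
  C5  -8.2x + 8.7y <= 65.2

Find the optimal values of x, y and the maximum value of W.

x = 19.75, y = 0, maximum W = 112.575

Extreme points and W = 5.7x - 1.8y:
  (0, 0) → W = 0
  (0, 652/87) → W = -1956/145
  (79/4, 0) → W = 4503/40
  (43817/15100, 77231/7550) → W = -282747/151000

The optimum lies where 6.8x + 11.2y = 134.3 and y = 0.
Solving simultaneously gives x = 79/4, y = 0.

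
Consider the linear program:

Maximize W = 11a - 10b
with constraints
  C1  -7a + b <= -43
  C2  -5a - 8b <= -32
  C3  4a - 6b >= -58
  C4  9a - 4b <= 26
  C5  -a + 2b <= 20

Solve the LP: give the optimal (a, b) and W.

Extreme points and W = 11a - 10b:
  (146/19, 205/19) → W = -444/19
  (106/13, 183/13) → W = -664/13
  (66/7, 103/7) → W = -304/7

The binding constraints are -7a + b = -43 and 9a - 4b = 26.
Solving simultaneously gives a = 146/19, b = 205/19.

a = 146/19, b = 205/19, maximum W = -444/19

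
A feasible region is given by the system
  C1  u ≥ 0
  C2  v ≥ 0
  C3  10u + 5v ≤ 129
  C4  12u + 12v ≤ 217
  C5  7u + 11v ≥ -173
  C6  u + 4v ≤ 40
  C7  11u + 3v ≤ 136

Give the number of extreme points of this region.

Of the 21 pairwise boundary intersections, those satisfying every inequality are:
  (0, 0)
  (0, 10)
  (136/11, 0)
  (316/35, 271/35)
  (293/25, 59/25)

5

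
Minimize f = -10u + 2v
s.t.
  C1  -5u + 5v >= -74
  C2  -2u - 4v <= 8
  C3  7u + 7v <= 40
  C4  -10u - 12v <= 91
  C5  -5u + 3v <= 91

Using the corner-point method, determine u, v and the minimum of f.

u = 359/35, v = -159/35, minimum f = -3908/35

Vertices and f = -10u + 2v:
  (128/15, -94/15) → f = -1468/15
  (359/35, -159/35) → f = -3908/35
  (-194/13, 71/13) → f = 2082/13
  (-517/56, 837/56) → f = 1711/14

At the optimal vertex, -5u + 5v = -74 and 7u + 7v = 40.
Solving simultaneously gives u = 359/35, v = -159/35.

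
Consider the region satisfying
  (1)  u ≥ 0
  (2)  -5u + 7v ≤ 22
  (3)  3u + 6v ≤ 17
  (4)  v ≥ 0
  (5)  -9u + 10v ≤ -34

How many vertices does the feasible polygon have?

3

The feasible vertices (each the meet of two boundaries and inside every other half-plane) are:
  (17/3, 0)
  (187/42, 17/28)
  (34/9, 0)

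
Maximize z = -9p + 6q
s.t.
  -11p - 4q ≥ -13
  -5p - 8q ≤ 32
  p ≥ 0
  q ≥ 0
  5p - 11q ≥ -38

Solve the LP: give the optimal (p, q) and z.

p = 0, q = 13/4, maximum z = 39/2

Vertices and z = -9p + 6q:
  (0, 13/4) → z = 39/2
  (13/11, 0) → z = -117/11
  (0, 0) → z = 0

The binding constraints are -11p - 4q = -13 and p = 0.
Solving simultaneously gives p = 0, q = 13/4.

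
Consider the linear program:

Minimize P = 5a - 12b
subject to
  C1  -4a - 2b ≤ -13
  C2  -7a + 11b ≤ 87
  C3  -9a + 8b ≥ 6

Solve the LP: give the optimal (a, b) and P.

a = 630/43, b = 741/43, minimum P = -5742/43

Extreme points and P = 5a - 12b:
  (-31/58, 439/58) → P = -187/2
  (46/25, 141/50) → P = -616/25
  (630/43, 741/43) → P = -5742/43

The binding constraints are -7a + 11b = 87 and -9a + 8b = 6.
Solving simultaneously gives a = 630/43, b = 741/43.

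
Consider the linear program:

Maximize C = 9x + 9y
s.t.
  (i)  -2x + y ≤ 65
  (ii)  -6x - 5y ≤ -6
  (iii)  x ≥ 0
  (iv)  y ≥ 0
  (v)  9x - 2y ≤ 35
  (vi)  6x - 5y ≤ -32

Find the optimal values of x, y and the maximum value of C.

x = 33, y = 131, maximum C = 1476

Vertices and C = 9x + 9y:
  (0, 65) → C = 585
  (33, 131) → C = 1476
  (0, 32/5) → C = 288/5
  (239/33, 166/11) → C = 201

The optimum lies where -2x + y = 65 and 9x - 2y = 35.
Solving simultaneously gives x = 33, y = 131.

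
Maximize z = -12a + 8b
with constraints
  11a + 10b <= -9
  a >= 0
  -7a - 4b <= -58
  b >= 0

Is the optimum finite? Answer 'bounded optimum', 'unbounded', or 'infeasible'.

The boundaries 11a + 10b = -9 and -7a - 4b = -58 meet at (308/13, -701/26), but that point violates b ≥ 0. Every candidate vertex is excluded by some other constraint, so the feasible region is empty.

infeasible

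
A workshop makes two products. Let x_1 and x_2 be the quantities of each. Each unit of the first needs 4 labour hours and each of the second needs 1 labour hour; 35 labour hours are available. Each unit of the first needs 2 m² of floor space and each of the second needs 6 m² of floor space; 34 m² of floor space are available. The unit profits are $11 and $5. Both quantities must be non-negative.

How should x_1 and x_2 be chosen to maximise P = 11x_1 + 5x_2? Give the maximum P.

x_1 = 8, x_2 = 3, maximum P = 103

Feasible corners and P = 11x_1 + 5x_2:
  (0, 0) → P = 0
  (0, 17/3) → P = 85/3
  (35/4, 0) → P = 385/4
  (8, 3) → P = 103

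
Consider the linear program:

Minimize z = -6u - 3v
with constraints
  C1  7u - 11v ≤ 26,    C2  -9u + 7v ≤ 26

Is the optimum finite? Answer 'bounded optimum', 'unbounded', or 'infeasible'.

From the feasible point (-234/25, -208/25), moving in the direction (7, 9) keeps every constraint satisfied while z decreases without bound.

unbounded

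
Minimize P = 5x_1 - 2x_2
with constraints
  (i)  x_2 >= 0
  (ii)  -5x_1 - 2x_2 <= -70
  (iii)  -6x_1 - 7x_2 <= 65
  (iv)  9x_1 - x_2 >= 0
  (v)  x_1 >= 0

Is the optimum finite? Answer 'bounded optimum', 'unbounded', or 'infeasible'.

unbounded

From the feasible point (14, 0), moving in the direction (1, 9) keeps every constraint satisfied while P decreases without bound.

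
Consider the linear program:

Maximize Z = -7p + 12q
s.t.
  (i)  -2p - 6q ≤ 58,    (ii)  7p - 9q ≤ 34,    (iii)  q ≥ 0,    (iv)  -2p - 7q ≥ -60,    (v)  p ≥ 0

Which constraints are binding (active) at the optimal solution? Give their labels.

(iv) and (v)

Feasible corners and Z = -7p + 12q:
  (34/7, 0) → Z = -34
  (778/67, 352/67) → Z = -1222/67
  (0, 0) → Z = 0
  (0, 60/7) → Z = 720/7

The maximum is at (0, 60/7). Substituting into each constraint, equality holds for (iv) and (v); the remaining constraints have slack.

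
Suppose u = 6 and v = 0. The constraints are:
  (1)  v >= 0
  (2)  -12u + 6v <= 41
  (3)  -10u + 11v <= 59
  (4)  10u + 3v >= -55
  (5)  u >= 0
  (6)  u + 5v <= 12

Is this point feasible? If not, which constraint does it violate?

(1): 0 ≥ 0 ✓
(2): -72 ≤ 41 ✓
(3): -60 ≤ 59 ✓
(4): 60 ≥ -55 ✓
(5): 6 ≥ 0 ✓
(6): 6 ≤ 12 ✓

feasible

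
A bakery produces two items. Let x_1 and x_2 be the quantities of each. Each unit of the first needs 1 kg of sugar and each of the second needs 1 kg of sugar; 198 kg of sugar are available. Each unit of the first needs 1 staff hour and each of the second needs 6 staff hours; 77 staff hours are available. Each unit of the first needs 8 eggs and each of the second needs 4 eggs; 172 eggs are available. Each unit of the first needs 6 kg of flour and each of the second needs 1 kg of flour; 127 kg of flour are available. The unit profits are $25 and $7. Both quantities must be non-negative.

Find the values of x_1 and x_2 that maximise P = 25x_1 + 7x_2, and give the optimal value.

Vertices and P = 25x_1 + 7x_2:
  (0, 0) → P = 0
  (0, 77/6) → P = 539/6
  (127/6, 0) → P = 3175/6
  (181/11, 111/11) → P = 482
  (21, 1) → P = 532

x_1 = 21, x_2 = 1, maximum P = 532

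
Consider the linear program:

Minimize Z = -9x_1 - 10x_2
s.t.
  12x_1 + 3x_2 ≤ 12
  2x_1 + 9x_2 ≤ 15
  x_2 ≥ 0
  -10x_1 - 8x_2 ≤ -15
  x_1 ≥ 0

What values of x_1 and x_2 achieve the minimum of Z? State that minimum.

Feasible corners and Z = -9x_1 - 10x_2:
  (21/34, 26/17) → Z = -709/34
  (17/22, 10/11) → Z = -353/22
  (15/74, 60/37) → Z = -1335/74

The optimum lies where 12x_1 + 3x_2 = 12 and 2x_1 + 9x_2 = 15.
Solving simultaneously gives x_1 = 21/34, x_2 = 26/17.

x_1 = 21/34, x_2 = 26/17, minimum Z = -709/34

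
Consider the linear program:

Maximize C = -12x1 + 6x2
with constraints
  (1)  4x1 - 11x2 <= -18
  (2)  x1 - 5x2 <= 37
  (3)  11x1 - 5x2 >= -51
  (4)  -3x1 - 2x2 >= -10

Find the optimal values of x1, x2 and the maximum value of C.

x1 = -52/37, x2 = 263/37, maximum C = 2202/37

Extreme points and C = -12x1 + 6x2:
  (-471/101, -6/101) → C = 5616/101
  (74/41, 94/41) → C = -324/41
  (-52/37, 263/37) → C = 2202/37

The optimum lies where 11x1 - 5x2 = -51 and -3x1 - 2x2 = -10.
Solving simultaneously gives x1 = -52/37, x2 = 263/37.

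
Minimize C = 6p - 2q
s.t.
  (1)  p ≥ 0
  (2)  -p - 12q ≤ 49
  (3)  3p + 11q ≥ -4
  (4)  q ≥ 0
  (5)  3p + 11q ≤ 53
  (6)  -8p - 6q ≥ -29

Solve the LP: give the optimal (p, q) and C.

p = 0, q = 53/11, minimum C = -106/11

The binding constraints are p = 0 and 3p + 11q = 53.
Solving simultaneously gives p = 0, q = 53/11.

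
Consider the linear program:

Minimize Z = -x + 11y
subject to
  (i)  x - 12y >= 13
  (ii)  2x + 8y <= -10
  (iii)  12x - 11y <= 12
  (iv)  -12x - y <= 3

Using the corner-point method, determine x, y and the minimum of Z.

x = -7/48, y = -5/4, minimum Z = -653/48

Corner points and Z = -x + 11y:
  (-7/59, -72/59) → Z = -785/59
  (-7/47, -57/47) → Z = -620/47
  (-7/48, -5/4) → Z = -653/48

The optimum lies where 12x - 11y = 12 and -12x - y = 3.
Solving simultaneously gives x = -7/48, y = -5/4.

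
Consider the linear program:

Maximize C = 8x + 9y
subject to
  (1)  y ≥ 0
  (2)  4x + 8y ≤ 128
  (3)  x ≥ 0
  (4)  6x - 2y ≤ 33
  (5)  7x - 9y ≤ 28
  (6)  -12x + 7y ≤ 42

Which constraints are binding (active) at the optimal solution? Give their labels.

Extreme points and C = 8x + 9y:
  (0, 0) → C = 0
  (4, 0) → C = 32
  (65/7, 159/14) → C = 353/2
  (140/31, 426/31) → C = 4954/31
  (0, 6) → C = 54
  (241/40, 63/40) → C = 499/8

The maximum is at (65/7, 159/14). Substituting into each constraint, equality holds for (2) and (4); the remaining constraints have slack.

(2) and (4)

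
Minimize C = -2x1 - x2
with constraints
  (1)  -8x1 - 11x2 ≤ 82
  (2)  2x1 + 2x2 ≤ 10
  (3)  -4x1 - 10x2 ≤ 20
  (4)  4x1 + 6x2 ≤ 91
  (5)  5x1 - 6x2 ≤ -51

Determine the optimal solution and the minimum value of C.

x1 = -21/11, x2 = 76/11, minimum C = -34/11

Vertices and C = -2x1 - x2:
  (-50/3, 14/3) → C = 86/3
  (-1493/4, 264) → C = 965/2
  (-61/2, 71/2) → C = 51/2
  (-21/11, 76/11) → C = -34/11
  (-315/37, 52/37) → C = 578/37

At the optimal vertex, 2x1 + 2x2 = 10 and 5x1 - 6x2 = -51.
Solving simultaneously gives x1 = -21/11, x2 = 76/11.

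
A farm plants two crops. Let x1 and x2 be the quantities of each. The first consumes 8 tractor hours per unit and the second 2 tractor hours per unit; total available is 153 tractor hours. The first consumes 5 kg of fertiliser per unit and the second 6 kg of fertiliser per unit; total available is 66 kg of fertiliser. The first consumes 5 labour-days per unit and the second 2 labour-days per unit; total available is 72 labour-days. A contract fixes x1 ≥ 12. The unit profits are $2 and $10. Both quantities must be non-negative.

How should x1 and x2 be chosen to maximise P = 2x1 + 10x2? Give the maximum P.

Vertices and P = 2x1 + 10x2:
  (66/5, 0) → P = 132/5
  (12, 0) → P = 24
  (12, 1) → P = 34

The binding constraints are 5x1 + 6x2 = 66 and x1 = 12.
Solving simultaneously gives x1 = 12, x2 = 1.

x1 = 12, x2 = 1, maximum P = 34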